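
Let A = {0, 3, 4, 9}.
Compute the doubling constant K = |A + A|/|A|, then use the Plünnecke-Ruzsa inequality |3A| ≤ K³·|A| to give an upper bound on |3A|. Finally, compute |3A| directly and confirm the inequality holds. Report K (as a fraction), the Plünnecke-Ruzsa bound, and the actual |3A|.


|A| = 4.
Step 1: Compute A + A by enumerating all 16 pairs.
A + A = {0, 3, 4, 6, 7, 8, 9, 12, 13, 18}, so |A + A| = 10.
Step 2: Doubling constant K = |A + A|/|A| = 10/4 = 10/4 ≈ 2.5000.
Step 3: Plünnecke-Ruzsa gives |3A| ≤ K³·|A| = (2.5000)³ · 4 ≈ 62.5000.
Step 4: Compute 3A = A + A + A directly by enumerating all triples (a,b,c) ∈ A³; |3A| = 18.
Step 5: Check 18 ≤ 62.5000? Yes ✓.

K = 10/4, Plünnecke-Ruzsa bound K³|A| ≈ 62.5000, |3A| = 18, inequality holds.


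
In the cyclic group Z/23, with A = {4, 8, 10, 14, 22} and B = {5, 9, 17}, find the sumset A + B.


Work in Z/23Z: reduce every sum a + b modulo 23.
Enumerate all 15 pairs:
a = 4: 4+5=9, 4+9=13, 4+17=21
a = 8: 8+5=13, 8+9=17, 8+17=2
a = 10: 10+5=15, 10+9=19, 10+17=4
a = 14: 14+5=19, 14+9=0, 14+17=8
a = 22: 22+5=4, 22+9=8, 22+17=16
Distinct residues collected: {0, 2, 4, 8, 9, 13, 15, 16, 17, 19, 21}
|A + B| = 11 (out of 23 total residues).

A + B = {0, 2, 4, 8, 9, 13, 15, 16, 17, 19, 21}


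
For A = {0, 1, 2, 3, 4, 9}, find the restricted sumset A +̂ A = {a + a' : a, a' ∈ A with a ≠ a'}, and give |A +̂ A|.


Restricted sumset: A +̂ A = {a + a' : a ∈ A, a' ∈ A, a ≠ a'}.
Equivalently, take A + A and drop any sum 2a that is achievable ONLY as a + a for a ∈ A (i.e. sums representable only with equal summands).
Enumerate pairs (a, a') with a < a' (symmetric, so each unordered pair gives one sum; this covers all a ≠ a'):
  0 + 1 = 1
  0 + 2 = 2
  0 + 3 = 3
  0 + 4 = 4
  0 + 9 = 9
  1 + 2 = 3
  1 + 3 = 4
  1 + 4 = 5
  1 + 9 = 10
  2 + 3 = 5
  2 + 4 = 6
  2 + 9 = 11
  3 + 4 = 7
  3 + 9 = 12
  4 + 9 = 13
Collected distinct sums: {1, 2, 3, 4, 5, 6, 7, 9, 10, 11, 12, 13}
|A +̂ A| = 12
(Reference bound: |A +̂ A| ≥ 2|A| - 3 for |A| ≥ 2, with |A| = 6 giving ≥ 9.)

|A +̂ A| = 12


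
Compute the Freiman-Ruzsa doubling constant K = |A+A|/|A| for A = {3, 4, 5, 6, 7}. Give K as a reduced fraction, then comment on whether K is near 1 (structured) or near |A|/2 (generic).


|A| = 5.
Compute A + A by enumerating all 25 pairs.
A + A = {6, 7, 8, 9, 10, 11, 12, 13, 14}, so |A + A| = 9.
K = |A + A| / |A| = 9/5 (already in lowest terms) ≈ 1.8000.
Reference: AP of size 5 gives K = 9/5 ≈ 1.8000; a fully generic set of size 5 gives K ≈ 3.0000.

|A| = 5, |A + A| = 9, K = 9/5.


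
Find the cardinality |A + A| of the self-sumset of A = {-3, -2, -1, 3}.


A + A = {a + a' : a, a' ∈ A}; |A| = 4.
General bounds: 2|A| - 1 ≤ |A + A| ≤ |A|(|A|+1)/2, i.e. 7 ≤ |A + A| ≤ 10.
Lower bound 2|A|-1 is attained iff A is an arithmetic progression.
Enumerate sums a + a' for a ≤ a' (symmetric, so this suffices):
a = -3: -3+-3=-6, -3+-2=-5, -3+-1=-4, -3+3=0
a = -2: -2+-2=-4, -2+-1=-3, -2+3=1
a = -1: -1+-1=-2, -1+3=2
a = 3: 3+3=6
Distinct sums: {-6, -5, -4, -3, -2, 0, 1, 2, 6}
|A + A| = 9

|A + A| = 9


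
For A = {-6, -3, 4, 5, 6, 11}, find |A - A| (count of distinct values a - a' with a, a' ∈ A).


A - A = {a - a' : a, a' ∈ A}; |A| = 6.
Bounds: 2|A|-1 ≤ |A - A| ≤ |A|² - |A| + 1, i.e. 11 ≤ |A - A| ≤ 31.
Note: 0 ∈ A - A always (from a - a). The set is symmetric: if d ∈ A - A then -d ∈ A - A.
Enumerate nonzero differences d = a - a' with a > a' (then include -d):
Positive differences: {1, 2, 3, 5, 6, 7, 8, 9, 10, 11, 12, 14, 17}
Full difference set: {0} ∪ (positive diffs) ∪ (negative diffs).
|A - A| = 1 + 2·13 = 27 (matches direct enumeration: 27).

|A - A| = 27


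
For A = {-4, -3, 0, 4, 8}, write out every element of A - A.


A - A = {a - a' : a, a' ∈ A}.
Compute a - a' for each ordered pair (a, a'):
a = -4: -4--4=0, -4--3=-1, -4-0=-4, -4-4=-8, -4-8=-12
a = -3: -3--4=1, -3--3=0, -3-0=-3, -3-4=-7, -3-8=-11
a = 0: 0--4=4, 0--3=3, 0-0=0, 0-4=-4, 0-8=-8
a = 4: 4--4=8, 4--3=7, 4-0=4, 4-4=0, 4-8=-4
a = 8: 8--4=12, 8--3=11, 8-0=8, 8-4=4, 8-8=0
Collecting distinct values (and noting 0 appears from a-a):
A - A = {-12, -11, -8, -7, -4, -3, -1, 0, 1, 3, 4, 7, 8, 11, 12}
|A - A| = 15

A - A = {-12, -11, -8, -7, -4, -3, -1, 0, 1, 3, 4, 7, 8, 11, 12}


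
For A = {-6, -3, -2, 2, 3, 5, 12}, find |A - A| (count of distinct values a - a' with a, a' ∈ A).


A - A = {a - a' : a, a' ∈ A}; |A| = 7.
Bounds: 2|A|-1 ≤ |A - A| ≤ |A|² - |A| + 1, i.e. 13 ≤ |A - A| ≤ 43.
Note: 0 ∈ A - A always (from a - a). The set is symmetric: if d ∈ A - A then -d ∈ A - A.
Enumerate nonzero differences d = a - a' with a > a' (then include -d):
Positive differences: {1, 2, 3, 4, 5, 6, 7, 8, 9, 10, 11, 14, 15, 18}
Full difference set: {0} ∪ (positive diffs) ∪ (negative diffs).
|A - A| = 1 + 2·14 = 29 (matches direct enumeration: 29).

|A - A| = 29


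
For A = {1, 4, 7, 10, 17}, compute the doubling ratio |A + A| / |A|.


|A| = 5.
Compute A + A by enumerating all 25 pairs.
A + A = {2, 5, 8, 11, 14, 17, 18, 20, 21, 24, 27, 34}, so |A + A| = 12.
K = |A + A| / |A| = 12/5 (already in lowest terms) ≈ 2.4000.
Reference: AP of size 5 gives K = 9/5 ≈ 1.8000; a fully generic set of size 5 gives K ≈ 3.0000.

|A| = 5, |A + A| = 12, K = 12/5.


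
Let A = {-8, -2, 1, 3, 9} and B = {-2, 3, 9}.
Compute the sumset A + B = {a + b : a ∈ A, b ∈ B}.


A + B = {a + b : a ∈ A, b ∈ B}.
Enumerate all |A|·|B| = 5·3 = 15 pairs (a, b) and collect distinct sums.
a = -8: -8+-2=-10, -8+3=-5, -8+9=1
a = -2: -2+-2=-4, -2+3=1, -2+9=7
a = 1: 1+-2=-1, 1+3=4, 1+9=10
a = 3: 3+-2=1, 3+3=6, 3+9=12
a = 9: 9+-2=7, 9+3=12, 9+9=18
Collecting distinct sums: A + B = {-10, -5, -4, -1, 1, 4, 6, 7, 10, 12, 18}
|A + B| = 11

A + B = {-10, -5, -4, -1, 1, 4, 6, 7, 10, 12, 18}


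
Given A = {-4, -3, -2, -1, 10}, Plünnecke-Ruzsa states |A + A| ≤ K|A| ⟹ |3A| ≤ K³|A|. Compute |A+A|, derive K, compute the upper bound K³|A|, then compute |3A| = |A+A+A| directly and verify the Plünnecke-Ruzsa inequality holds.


|A| = 5.
Step 1: Compute A + A by enumerating all 25 pairs.
A + A = {-8, -7, -6, -5, -4, -3, -2, 6, 7, 8, 9, 20}, so |A + A| = 12.
Step 2: Doubling constant K = |A + A|/|A| = 12/5 = 12/5 ≈ 2.4000.
Step 3: Plünnecke-Ruzsa gives |3A| ≤ K³·|A| = (2.4000)³ · 5 ≈ 69.1200.
Step 4: Compute 3A = A + A + A directly by enumerating all triples (a,b,c) ∈ A³; |3A| = 22.
Step 5: Check 22 ≤ 69.1200? Yes ✓.

K = 12/5, Plünnecke-Ruzsa bound K³|A| ≈ 69.1200, |3A| = 22, inequality holds.


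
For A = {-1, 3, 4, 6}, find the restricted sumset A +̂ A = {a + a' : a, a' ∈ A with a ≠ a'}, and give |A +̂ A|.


Restricted sumset: A +̂ A = {a + a' : a ∈ A, a' ∈ A, a ≠ a'}.
Equivalently, take A + A and drop any sum 2a that is achievable ONLY as a + a for a ∈ A (i.e. sums representable only with equal summands).
Enumerate pairs (a, a') with a < a' (symmetric, so each unordered pair gives one sum; this covers all a ≠ a'):
  -1 + 3 = 2
  -1 + 4 = 3
  -1 + 6 = 5
  3 + 4 = 7
  3 + 6 = 9
  4 + 6 = 10
Collected distinct sums: {2, 3, 5, 7, 9, 10}
|A +̂ A| = 6
(Reference bound: |A +̂ A| ≥ 2|A| - 3 for |A| ≥ 2, with |A| = 4 giving ≥ 5.)

|A +̂ A| = 6


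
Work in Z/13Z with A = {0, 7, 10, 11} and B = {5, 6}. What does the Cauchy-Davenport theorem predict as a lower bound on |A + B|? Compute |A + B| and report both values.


Cauchy-Davenport: |A + B| ≥ min(p, |A| + |B| - 1) for A, B nonempty in Z/pZ.
|A| = 4, |B| = 2, p = 13.
CD lower bound = min(13, 4 + 2 - 1) = min(13, 5) = 5.
Compute A + B mod 13 directly:
a = 0: 0+5=5, 0+6=6
a = 7: 7+5=12, 7+6=0
a = 10: 10+5=2, 10+6=3
a = 11: 11+5=3, 11+6=4
A + B = {0, 2, 3, 4, 5, 6, 12}, so |A + B| = 7.
Verify: 7 ≥ 5? Yes ✓.

CD lower bound = 5, actual |A + B| = 7.


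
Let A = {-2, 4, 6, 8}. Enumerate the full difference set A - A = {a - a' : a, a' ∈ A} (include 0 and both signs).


A - A = {a - a' : a, a' ∈ A}.
Compute a - a' for each ordered pair (a, a'):
a = -2: -2--2=0, -2-4=-6, -2-6=-8, -2-8=-10
a = 4: 4--2=6, 4-4=0, 4-6=-2, 4-8=-4
a = 6: 6--2=8, 6-4=2, 6-6=0, 6-8=-2
a = 8: 8--2=10, 8-4=4, 8-6=2, 8-8=0
Collecting distinct values (and noting 0 appears from a-a):
A - A = {-10, -8, -6, -4, -2, 0, 2, 4, 6, 8, 10}
|A - A| = 11

A - A = {-10, -8, -6, -4, -2, 0, 2, 4, 6, 8, 10}


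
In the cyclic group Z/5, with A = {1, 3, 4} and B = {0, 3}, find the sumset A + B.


Work in Z/5Z: reduce every sum a + b modulo 5.
Enumerate all 6 pairs:
a = 1: 1+0=1, 1+3=4
a = 3: 3+0=3, 3+3=1
a = 4: 4+0=4, 4+3=2
Distinct residues collected: {1, 2, 3, 4}
|A + B| = 4 (out of 5 total residues).

A + B = {1, 2, 3, 4}


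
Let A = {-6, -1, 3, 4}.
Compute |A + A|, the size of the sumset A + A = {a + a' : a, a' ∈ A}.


A + A = {a + a' : a, a' ∈ A}; |A| = 4.
General bounds: 2|A| - 1 ≤ |A + A| ≤ |A|(|A|+1)/2, i.e. 7 ≤ |A + A| ≤ 10.
Lower bound 2|A|-1 is attained iff A is an arithmetic progression.
Enumerate sums a + a' for a ≤ a' (symmetric, so this suffices):
a = -6: -6+-6=-12, -6+-1=-7, -6+3=-3, -6+4=-2
a = -1: -1+-1=-2, -1+3=2, -1+4=3
a = 3: 3+3=6, 3+4=7
a = 4: 4+4=8
Distinct sums: {-12, -7, -3, -2, 2, 3, 6, 7, 8}
|A + A| = 9

|A + A| = 9


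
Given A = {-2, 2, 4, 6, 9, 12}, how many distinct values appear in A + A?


A + A = {a + a' : a, a' ∈ A}; |A| = 6.
General bounds: 2|A| - 1 ≤ |A + A| ≤ |A|(|A|+1)/2, i.e. 11 ≤ |A + A| ≤ 21.
Lower bound 2|A|-1 is attained iff A is an arithmetic progression.
Enumerate sums a + a' for a ≤ a' (symmetric, so this suffices):
a = -2: -2+-2=-4, -2+2=0, -2+4=2, -2+6=4, -2+9=7, -2+12=10
a = 2: 2+2=4, 2+4=6, 2+6=8, 2+9=11, 2+12=14
a = 4: 4+4=8, 4+6=10, 4+9=13, 4+12=16
a = 6: 6+6=12, 6+9=15, 6+12=18
a = 9: 9+9=18, 9+12=21
a = 12: 12+12=24
Distinct sums: {-4, 0, 2, 4, 6, 7, 8, 10, 11, 12, 13, 14, 15, 16, 18, 21, 24}
|A + A| = 17

|A + A| = 17


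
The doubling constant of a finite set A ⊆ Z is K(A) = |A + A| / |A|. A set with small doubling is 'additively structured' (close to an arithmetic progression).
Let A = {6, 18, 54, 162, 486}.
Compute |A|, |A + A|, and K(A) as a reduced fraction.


|A| = 5.
Compute A + A by enumerating all 25 pairs.
A + A = {12, 24, 36, 60, 72, 108, 168, 180, 216, 324, 492, 504, 540, 648, 972}, so |A + A| = 15.
K = |A + A| / |A| = 15/5 = 3/1 ≈ 3.0000.
Reference: AP of size 5 gives K = 9/5 ≈ 1.8000; a fully generic set of size 5 gives K ≈ 3.0000.

|A| = 5, |A + A| = 15, K = 15/5 = 3/1.


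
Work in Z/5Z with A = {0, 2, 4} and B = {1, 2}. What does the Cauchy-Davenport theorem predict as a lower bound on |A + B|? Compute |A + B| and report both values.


Cauchy-Davenport: |A + B| ≥ min(p, |A| + |B| - 1) for A, B nonempty in Z/pZ.
|A| = 3, |B| = 2, p = 5.
CD lower bound = min(5, 3 + 2 - 1) = min(5, 4) = 4.
Compute A + B mod 5 directly:
a = 0: 0+1=1, 0+2=2
a = 2: 2+1=3, 2+2=4
a = 4: 4+1=0, 4+2=1
A + B = {0, 1, 2, 3, 4}, so |A + B| = 5.
Verify: 5 ≥ 4? Yes ✓.

CD lower bound = 4, actual |A + B| = 5.


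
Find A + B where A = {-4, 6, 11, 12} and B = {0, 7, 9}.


A + B = {a + b : a ∈ A, b ∈ B}.
Enumerate all |A|·|B| = 4·3 = 12 pairs (a, b) and collect distinct sums.
a = -4: -4+0=-4, -4+7=3, -4+9=5
a = 6: 6+0=6, 6+7=13, 6+9=15
a = 11: 11+0=11, 11+7=18, 11+9=20
a = 12: 12+0=12, 12+7=19, 12+9=21
Collecting distinct sums: A + B = {-4, 3, 5, 6, 11, 12, 13, 15, 18, 19, 20, 21}
|A + B| = 12

A + B = {-4, 3, 5, 6, 11, 12, 13, 15, 18, 19, 20, 21}


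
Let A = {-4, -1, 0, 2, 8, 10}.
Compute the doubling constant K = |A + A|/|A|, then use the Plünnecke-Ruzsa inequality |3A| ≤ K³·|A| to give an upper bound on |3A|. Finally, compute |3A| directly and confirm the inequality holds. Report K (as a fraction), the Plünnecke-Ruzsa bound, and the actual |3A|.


|A| = 6.
Step 1: Compute A + A by enumerating all 36 pairs.
A + A = {-8, -5, -4, -2, -1, 0, 1, 2, 4, 6, 7, 8, 9, 10, 12, 16, 18, 20}, so |A + A| = 18.
Step 2: Doubling constant K = |A + A|/|A| = 18/6 = 18/6 ≈ 3.0000.
Step 3: Plünnecke-Ruzsa gives |3A| ≤ K³·|A| = (3.0000)³ · 6 ≈ 162.0000.
Step 4: Compute 3A = A + A + A directly by enumerating all triples (a,b,c) ∈ A³; |3A| = 34.
Step 5: Check 34 ≤ 162.0000? Yes ✓.

K = 18/6, Plünnecke-Ruzsa bound K³|A| ≈ 162.0000, |3A| = 34, inequality holds.


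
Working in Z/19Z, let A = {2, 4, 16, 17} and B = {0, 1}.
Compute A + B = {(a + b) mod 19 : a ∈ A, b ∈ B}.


Work in Z/19Z: reduce every sum a + b modulo 19.
Enumerate all 8 pairs:
a = 2: 2+0=2, 2+1=3
a = 4: 4+0=4, 4+1=5
a = 16: 16+0=16, 16+1=17
a = 17: 17+0=17, 17+1=18
Distinct residues collected: {2, 3, 4, 5, 16, 17, 18}
|A + B| = 7 (out of 19 total residues).

A + B = {2, 3, 4, 5, 16, 17, 18}


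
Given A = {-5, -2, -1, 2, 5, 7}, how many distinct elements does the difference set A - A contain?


A - A = {a - a' : a, a' ∈ A}; |A| = 6.
Bounds: 2|A|-1 ≤ |A - A| ≤ |A|² - |A| + 1, i.e. 11 ≤ |A - A| ≤ 31.
Note: 0 ∈ A - A always (from a - a). The set is symmetric: if d ∈ A - A then -d ∈ A - A.
Enumerate nonzero differences d = a - a' with a > a' (then include -d):
Positive differences: {1, 2, 3, 4, 5, 6, 7, 8, 9, 10, 12}
Full difference set: {0} ∪ (positive diffs) ∪ (negative diffs).
|A - A| = 1 + 2·11 = 23 (matches direct enumeration: 23).

|A - A| = 23


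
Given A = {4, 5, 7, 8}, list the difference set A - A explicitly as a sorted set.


A - A = {a - a' : a, a' ∈ A}.
Compute a - a' for each ordered pair (a, a'):
a = 4: 4-4=0, 4-5=-1, 4-7=-3, 4-8=-4
a = 5: 5-4=1, 5-5=0, 5-7=-2, 5-8=-3
a = 7: 7-4=3, 7-5=2, 7-7=0, 7-8=-1
a = 8: 8-4=4, 8-5=3, 8-7=1, 8-8=0
Collecting distinct values (and noting 0 appears from a-a):
A - A = {-4, -3, -2, -1, 0, 1, 2, 3, 4}
|A - A| = 9

A - A = {-4, -3, -2, -1, 0, 1, 2, 3, 4}


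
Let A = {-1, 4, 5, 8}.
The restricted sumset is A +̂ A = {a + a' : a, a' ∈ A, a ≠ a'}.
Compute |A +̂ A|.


Restricted sumset: A +̂ A = {a + a' : a ∈ A, a' ∈ A, a ≠ a'}.
Equivalently, take A + A and drop any sum 2a that is achievable ONLY as a + a for a ∈ A (i.e. sums representable only with equal summands).
Enumerate pairs (a, a') with a < a' (symmetric, so each unordered pair gives one sum; this covers all a ≠ a'):
  -1 + 4 = 3
  -1 + 5 = 4
  -1 + 8 = 7
  4 + 5 = 9
  4 + 8 = 12
  5 + 8 = 13
Collected distinct sums: {3, 4, 7, 9, 12, 13}
|A +̂ A| = 6
(Reference bound: |A +̂ A| ≥ 2|A| - 3 for |A| ≥ 2, with |A| = 4 giving ≥ 5.)

|A +̂ A| = 6


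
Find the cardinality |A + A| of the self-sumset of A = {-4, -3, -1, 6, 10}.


A + A = {a + a' : a, a' ∈ A}; |A| = 5.
General bounds: 2|A| - 1 ≤ |A + A| ≤ |A|(|A|+1)/2, i.e. 9 ≤ |A + A| ≤ 15.
Lower bound 2|A|-1 is attained iff A is an arithmetic progression.
Enumerate sums a + a' for a ≤ a' (symmetric, so this suffices):
a = -4: -4+-4=-8, -4+-3=-7, -4+-1=-5, -4+6=2, -4+10=6
a = -3: -3+-3=-6, -3+-1=-4, -3+6=3, -3+10=7
a = -1: -1+-1=-2, -1+6=5, -1+10=9
a = 6: 6+6=12, 6+10=16
a = 10: 10+10=20
Distinct sums: {-8, -7, -6, -5, -4, -2, 2, 3, 5, 6, 7, 9, 12, 16, 20}
|A + A| = 15

|A + A| = 15


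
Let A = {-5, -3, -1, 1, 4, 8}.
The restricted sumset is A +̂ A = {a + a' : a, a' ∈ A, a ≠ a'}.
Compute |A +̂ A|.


Restricted sumset: A +̂ A = {a + a' : a ∈ A, a' ∈ A, a ≠ a'}.
Equivalently, take A + A and drop any sum 2a that is achievable ONLY as a + a for a ∈ A (i.e. sums representable only with equal summands).
Enumerate pairs (a, a') with a < a' (symmetric, so each unordered pair gives one sum; this covers all a ≠ a'):
  -5 + -3 = -8
  -5 + -1 = -6
  -5 + 1 = -4
  -5 + 4 = -1
  -5 + 8 = 3
  -3 + -1 = -4
  -3 + 1 = -2
  -3 + 4 = 1
  -3 + 8 = 5
  -1 + 1 = 0
  -1 + 4 = 3
  -1 + 8 = 7
  1 + 4 = 5
  1 + 8 = 9
  4 + 8 = 12
Collected distinct sums: {-8, -6, -4, -2, -1, 0, 1, 3, 5, 7, 9, 12}
|A +̂ A| = 12
(Reference bound: |A +̂ A| ≥ 2|A| - 3 for |A| ≥ 2, with |A| = 6 giving ≥ 9.)

|A +̂ A| = 12


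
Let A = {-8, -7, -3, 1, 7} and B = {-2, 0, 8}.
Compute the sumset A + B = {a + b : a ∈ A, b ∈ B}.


A + B = {a + b : a ∈ A, b ∈ B}.
Enumerate all |A|·|B| = 5·3 = 15 pairs (a, b) and collect distinct sums.
a = -8: -8+-2=-10, -8+0=-8, -8+8=0
a = -7: -7+-2=-9, -7+0=-7, -7+8=1
a = -3: -3+-2=-5, -3+0=-3, -3+8=5
a = 1: 1+-2=-1, 1+0=1, 1+8=9
a = 7: 7+-2=5, 7+0=7, 7+8=15
Collecting distinct sums: A + B = {-10, -9, -8, -7, -5, -3, -1, 0, 1, 5, 7, 9, 15}
|A + B| = 13

A + B = {-10, -9, -8, -7, -5, -3, -1, 0, 1, 5, 7, 9, 15}


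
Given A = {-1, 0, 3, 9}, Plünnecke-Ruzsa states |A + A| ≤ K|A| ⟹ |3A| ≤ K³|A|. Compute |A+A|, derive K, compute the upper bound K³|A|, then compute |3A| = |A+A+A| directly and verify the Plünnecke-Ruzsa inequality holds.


|A| = 4.
Step 1: Compute A + A by enumerating all 16 pairs.
A + A = {-2, -1, 0, 2, 3, 6, 8, 9, 12, 18}, so |A + A| = 10.
Step 2: Doubling constant K = |A + A|/|A| = 10/4 = 10/4 ≈ 2.5000.
Step 3: Plünnecke-Ruzsa gives |3A| ≤ K³·|A| = (2.5000)³ · 4 ≈ 62.5000.
Step 4: Compute 3A = A + A + A directly by enumerating all triples (a,b,c) ∈ A³; |3A| = 19.
Step 5: Check 19 ≤ 62.5000? Yes ✓.

K = 10/4, Plünnecke-Ruzsa bound K³|A| ≈ 62.5000, |3A| = 19, inequality holds.


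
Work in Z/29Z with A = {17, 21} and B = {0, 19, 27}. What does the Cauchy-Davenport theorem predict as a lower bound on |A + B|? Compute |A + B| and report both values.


Cauchy-Davenport: |A + B| ≥ min(p, |A| + |B| - 1) for A, B nonempty in Z/pZ.
|A| = 2, |B| = 3, p = 29.
CD lower bound = min(29, 2 + 3 - 1) = min(29, 4) = 4.
Compute A + B mod 29 directly:
a = 17: 17+0=17, 17+19=7, 17+27=15
a = 21: 21+0=21, 21+19=11, 21+27=19
A + B = {7, 11, 15, 17, 19, 21}, so |A + B| = 6.
Verify: 6 ≥ 4? Yes ✓.

CD lower bound = 4, actual |A + B| = 6.


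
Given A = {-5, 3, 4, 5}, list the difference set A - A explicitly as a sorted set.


A - A = {a - a' : a, a' ∈ A}.
Compute a - a' for each ordered pair (a, a'):
a = -5: -5--5=0, -5-3=-8, -5-4=-9, -5-5=-10
a = 3: 3--5=8, 3-3=0, 3-4=-1, 3-5=-2
a = 4: 4--5=9, 4-3=1, 4-4=0, 4-5=-1
a = 5: 5--5=10, 5-3=2, 5-4=1, 5-5=0
Collecting distinct values (and noting 0 appears from a-a):
A - A = {-10, -9, -8, -2, -1, 0, 1, 2, 8, 9, 10}
|A - A| = 11

A - A = {-10, -9, -8, -2, -1, 0, 1, 2, 8, 9, 10}


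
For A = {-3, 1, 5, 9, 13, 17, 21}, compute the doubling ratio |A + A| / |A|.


|A| = 7.
Compute A + A by enumerating all 49 pairs.
A + A = {-6, -2, 2, 6, 10, 14, 18, 22, 26, 30, 34, 38, 42}, so |A + A| = 13.
K = |A + A| / |A| = 13/7 (already in lowest terms) ≈ 1.8571.
Reference: AP of size 7 gives K = 13/7 ≈ 1.8571; a fully generic set of size 7 gives K ≈ 4.0000.

|A| = 7, |A + A| = 13, K = 13/7.


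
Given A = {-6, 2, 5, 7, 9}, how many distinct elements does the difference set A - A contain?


A - A = {a - a' : a, a' ∈ A}; |A| = 5.
Bounds: 2|A|-1 ≤ |A - A| ≤ |A|² - |A| + 1, i.e. 9 ≤ |A - A| ≤ 21.
Note: 0 ∈ A - A always (from a - a). The set is symmetric: if d ∈ A - A then -d ∈ A - A.
Enumerate nonzero differences d = a - a' with a > a' (then include -d):
Positive differences: {2, 3, 4, 5, 7, 8, 11, 13, 15}
Full difference set: {0} ∪ (positive diffs) ∪ (negative diffs).
|A - A| = 1 + 2·9 = 19 (matches direct enumeration: 19).

|A - A| = 19


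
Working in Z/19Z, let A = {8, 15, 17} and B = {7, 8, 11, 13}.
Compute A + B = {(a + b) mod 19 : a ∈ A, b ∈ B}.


Work in Z/19Z: reduce every sum a + b modulo 19.
Enumerate all 12 pairs:
a = 8: 8+7=15, 8+8=16, 8+11=0, 8+13=2
a = 15: 15+7=3, 15+8=4, 15+11=7, 15+13=9
a = 17: 17+7=5, 17+8=6, 17+11=9, 17+13=11
Distinct residues collected: {0, 2, 3, 4, 5, 6, 7, 9, 11, 15, 16}
|A + B| = 11 (out of 19 total residues).

A + B = {0, 2, 3, 4, 5, 6, 7, 9, 11, 15, 16}


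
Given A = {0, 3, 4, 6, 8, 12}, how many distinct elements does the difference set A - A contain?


A - A = {a - a' : a, a' ∈ A}; |A| = 6.
Bounds: 2|A|-1 ≤ |A - A| ≤ |A|² - |A| + 1, i.e. 11 ≤ |A - A| ≤ 31.
Note: 0 ∈ A - A always (from a - a). The set is symmetric: if d ∈ A - A then -d ∈ A - A.
Enumerate nonzero differences d = a - a' with a > a' (then include -d):
Positive differences: {1, 2, 3, 4, 5, 6, 8, 9, 12}
Full difference set: {0} ∪ (positive diffs) ∪ (negative diffs).
|A - A| = 1 + 2·9 = 19 (matches direct enumeration: 19).

|A - A| = 19


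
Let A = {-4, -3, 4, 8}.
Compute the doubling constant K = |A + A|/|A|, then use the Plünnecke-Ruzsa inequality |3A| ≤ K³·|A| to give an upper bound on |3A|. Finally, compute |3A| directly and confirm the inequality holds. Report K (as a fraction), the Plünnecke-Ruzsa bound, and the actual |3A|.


|A| = 4.
Step 1: Compute A + A by enumerating all 16 pairs.
A + A = {-8, -7, -6, 0, 1, 4, 5, 8, 12, 16}, so |A + A| = 10.
Step 2: Doubling constant K = |A + A|/|A| = 10/4 = 10/4 ≈ 2.5000.
Step 3: Plünnecke-Ruzsa gives |3A| ≤ K³·|A| = (2.5000)³ · 4 ≈ 62.5000.
Step 4: Compute 3A = A + A + A directly by enumerating all triples (a,b,c) ∈ A³; |3A| = 19.
Step 5: Check 19 ≤ 62.5000? Yes ✓.

K = 10/4, Plünnecke-Ruzsa bound K³|A| ≈ 62.5000, |3A| = 19, inequality holds.


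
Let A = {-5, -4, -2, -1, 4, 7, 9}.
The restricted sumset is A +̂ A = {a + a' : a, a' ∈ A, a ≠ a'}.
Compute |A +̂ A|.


Restricted sumset: A +̂ A = {a + a' : a ∈ A, a' ∈ A, a ≠ a'}.
Equivalently, take A + A and drop any sum 2a that is achievable ONLY as a + a for a ∈ A (i.e. sums representable only with equal summands).
Enumerate pairs (a, a') with a < a' (symmetric, so each unordered pair gives one sum; this covers all a ≠ a'):
  -5 + -4 = -9
  -5 + -2 = -7
  -5 + -1 = -6
  -5 + 4 = -1
  -5 + 7 = 2
  -5 + 9 = 4
  -4 + -2 = -6
  -4 + -1 = -5
  -4 + 4 = 0
  -4 + 7 = 3
  -4 + 9 = 5
  -2 + -1 = -3
  -2 + 4 = 2
  -2 + 7 = 5
  -2 + 9 = 7
  -1 + 4 = 3
  -1 + 7 = 6
  -1 + 9 = 8
  4 + 7 = 11
  4 + 9 = 13
  7 + 9 = 16
Collected distinct sums: {-9, -7, -6, -5, -3, -1, 0, 2, 3, 4, 5, 6, 7, 8, 11, 13, 16}
|A +̂ A| = 17
(Reference bound: |A +̂ A| ≥ 2|A| - 3 for |A| ≥ 2, with |A| = 7 giving ≥ 11.)

|A +̂ A| = 17


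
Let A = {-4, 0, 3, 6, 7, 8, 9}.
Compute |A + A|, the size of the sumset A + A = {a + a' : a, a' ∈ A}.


A + A = {a + a' : a, a' ∈ A}; |A| = 7.
General bounds: 2|A| - 1 ≤ |A + A| ≤ |A|(|A|+1)/2, i.e. 13 ≤ |A + A| ≤ 28.
Lower bound 2|A|-1 is attained iff A is an arithmetic progression.
Enumerate sums a + a' for a ≤ a' (symmetric, so this suffices):
a = -4: -4+-4=-8, -4+0=-4, -4+3=-1, -4+6=2, -4+7=3, -4+8=4, -4+9=5
a = 0: 0+0=0, 0+3=3, 0+6=6, 0+7=7, 0+8=8, 0+9=9
a = 3: 3+3=6, 3+6=9, 3+7=10, 3+8=11, 3+9=12
a = 6: 6+6=12, 6+7=13, 6+8=14, 6+9=15
a = 7: 7+7=14, 7+8=15, 7+9=16
a = 8: 8+8=16, 8+9=17
a = 9: 9+9=18
Distinct sums: {-8, -4, -1, 0, 2, 3, 4, 5, 6, 7, 8, 9, 10, 11, 12, 13, 14, 15, 16, 17, 18}
|A + A| = 21

|A + A| = 21


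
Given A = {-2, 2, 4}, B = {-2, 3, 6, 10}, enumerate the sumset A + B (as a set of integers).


A + B = {a + b : a ∈ A, b ∈ B}.
Enumerate all |A|·|B| = 3·4 = 12 pairs (a, b) and collect distinct sums.
a = -2: -2+-2=-4, -2+3=1, -2+6=4, -2+10=8
a = 2: 2+-2=0, 2+3=5, 2+6=8, 2+10=12
a = 4: 4+-2=2, 4+3=7, 4+6=10, 4+10=14
Collecting distinct sums: A + B = {-4, 0, 1, 2, 4, 5, 7, 8, 10, 12, 14}
|A + B| = 11

A + B = {-4, 0, 1, 2, 4, 5, 7, 8, 10, 12, 14}


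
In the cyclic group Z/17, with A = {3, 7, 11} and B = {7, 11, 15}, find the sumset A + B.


Work in Z/17Z: reduce every sum a + b modulo 17.
Enumerate all 9 pairs:
a = 3: 3+7=10, 3+11=14, 3+15=1
a = 7: 7+7=14, 7+11=1, 7+15=5
a = 11: 11+7=1, 11+11=5, 11+15=9
Distinct residues collected: {1, 5, 9, 10, 14}
|A + B| = 5 (out of 17 total residues).

A + B = {1, 5, 9, 10, 14}


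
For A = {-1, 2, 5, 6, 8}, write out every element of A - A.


A - A = {a - a' : a, a' ∈ A}.
Compute a - a' for each ordered pair (a, a'):
a = -1: -1--1=0, -1-2=-3, -1-5=-6, -1-6=-7, -1-8=-9
a = 2: 2--1=3, 2-2=0, 2-5=-3, 2-6=-4, 2-8=-6
a = 5: 5--1=6, 5-2=3, 5-5=0, 5-6=-1, 5-8=-3
a = 6: 6--1=7, 6-2=4, 6-5=1, 6-6=0, 6-8=-2
a = 8: 8--1=9, 8-2=6, 8-5=3, 8-6=2, 8-8=0
Collecting distinct values (and noting 0 appears from a-a):
A - A = {-9, -7, -6, -4, -3, -2, -1, 0, 1, 2, 3, 4, 6, 7, 9}
|A - A| = 15

A - A = {-9, -7, -6, -4, -3, -2, -1, 0, 1, 2, 3, 4, 6, 7, 9}


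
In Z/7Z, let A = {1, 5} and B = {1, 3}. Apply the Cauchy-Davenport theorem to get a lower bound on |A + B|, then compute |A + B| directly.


Cauchy-Davenport: |A + B| ≥ min(p, |A| + |B| - 1) for A, B nonempty in Z/pZ.
|A| = 2, |B| = 2, p = 7.
CD lower bound = min(7, 2 + 2 - 1) = min(7, 3) = 3.
Compute A + B mod 7 directly:
a = 1: 1+1=2, 1+3=4
a = 5: 5+1=6, 5+3=1
A + B = {1, 2, 4, 6}, so |A + B| = 4.
Verify: 4 ≥ 3? Yes ✓.

CD lower bound = 3, actual |A + B| = 4.


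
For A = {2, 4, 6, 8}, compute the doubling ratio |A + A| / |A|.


|A| = 4.
Compute A + A by enumerating all 16 pairs.
A + A = {4, 6, 8, 10, 12, 14, 16}, so |A + A| = 7.
K = |A + A| / |A| = 7/4 (already in lowest terms) ≈ 1.7500.
Reference: AP of size 4 gives K = 7/4 ≈ 1.7500; a fully generic set of size 4 gives K ≈ 2.5000.

|A| = 4, |A + A| = 7, K = 7/4.


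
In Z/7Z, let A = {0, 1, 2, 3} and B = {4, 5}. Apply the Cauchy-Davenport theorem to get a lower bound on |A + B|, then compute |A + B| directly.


Cauchy-Davenport: |A + B| ≥ min(p, |A| + |B| - 1) for A, B nonempty in Z/pZ.
|A| = 4, |B| = 2, p = 7.
CD lower bound = min(7, 4 + 2 - 1) = min(7, 5) = 5.
Compute A + B mod 7 directly:
a = 0: 0+4=4, 0+5=5
a = 1: 1+4=5, 1+5=6
a = 2: 2+4=6, 2+5=0
a = 3: 3+4=0, 3+5=1
A + B = {0, 1, 4, 5, 6}, so |A + B| = 5.
Verify: 5 ≥ 5? Yes ✓.

CD lower bound = 5, actual |A + B| = 5.


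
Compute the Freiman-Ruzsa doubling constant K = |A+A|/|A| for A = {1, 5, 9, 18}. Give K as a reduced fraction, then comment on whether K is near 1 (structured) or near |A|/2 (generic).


|A| = 4.
Compute A + A by enumerating all 16 pairs.
A + A = {2, 6, 10, 14, 18, 19, 23, 27, 36}, so |A + A| = 9.
K = |A + A| / |A| = 9/4 (already in lowest terms) ≈ 2.2500.
Reference: AP of size 4 gives K = 7/4 ≈ 1.7500; a fully generic set of size 4 gives K ≈ 2.5000.

|A| = 4, |A + A| = 9, K = 9/4.


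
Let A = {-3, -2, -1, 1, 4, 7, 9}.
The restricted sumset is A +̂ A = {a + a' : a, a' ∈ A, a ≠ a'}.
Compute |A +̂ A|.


Restricted sumset: A +̂ A = {a + a' : a ∈ A, a' ∈ A, a ≠ a'}.
Equivalently, take A + A and drop any sum 2a that is achievable ONLY as a + a for a ∈ A (i.e. sums representable only with equal summands).
Enumerate pairs (a, a') with a < a' (symmetric, so each unordered pair gives one sum; this covers all a ≠ a'):
  -3 + -2 = -5
  -3 + -1 = -4
  -3 + 1 = -2
  -3 + 4 = 1
  -3 + 7 = 4
  -3 + 9 = 6
  -2 + -1 = -3
  -2 + 1 = -1
  -2 + 4 = 2
  -2 + 7 = 5
  -2 + 9 = 7
  -1 + 1 = 0
  -1 + 4 = 3
  -1 + 7 = 6
  -1 + 9 = 8
  1 + 4 = 5
  1 + 7 = 8
  1 + 9 = 10
  4 + 7 = 11
  4 + 9 = 13
  7 + 9 = 16
Collected distinct sums: {-5, -4, -3, -2, -1, 0, 1, 2, 3, 4, 5, 6, 7, 8, 10, 11, 13, 16}
|A +̂ A| = 18
(Reference bound: |A +̂ A| ≥ 2|A| - 3 for |A| ≥ 2, with |A| = 7 giving ≥ 11.)

|A +̂ A| = 18


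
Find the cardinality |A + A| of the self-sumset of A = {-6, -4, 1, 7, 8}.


A + A = {a + a' : a, a' ∈ A}; |A| = 5.
General bounds: 2|A| - 1 ≤ |A + A| ≤ |A|(|A|+1)/2, i.e. 9 ≤ |A + A| ≤ 15.
Lower bound 2|A|-1 is attained iff A is an arithmetic progression.
Enumerate sums a + a' for a ≤ a' (symmetric, so this suffices):
a = -6: -6+-6=-12, -6+-4=-10, -6+1=-5, -6+7=1, -6+8=2
a = -4: -4+-4=-8, -4+1=-3, -4+7=3, -4+8=4
a = 1: 1+1=2, 1+7=8, 1+8=9
a = 7: 7+7=14, 7+8=15
a = 8: 8+8=16
Distinct sums: {-12, -10, -8, -5, -3, 1, 2, 3, 4, 8, 9, 14, 15, 16}
|A + A| = 14

|A + A| = 14


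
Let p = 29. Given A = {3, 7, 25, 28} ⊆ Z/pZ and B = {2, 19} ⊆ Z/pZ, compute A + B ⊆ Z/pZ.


Work in Z/29Z: reduce every sum a + b modulo 29.
Enumerate all 8 pairs:
a = 3: 3+2=5, 3+19=22
a = 7: 7+2=9, 7+19=26
a = 25: 25+2=27, 25+19=15
a = 28: 28+2=1, 28+19=18
Distinct residues collected: {1, 5, 9, 15, 18, 22, 26, 27}
|A + B| = 8 (out of 29 total residues).

A + B = {1, 5, 9, 15, 18, 22, 26, 27}


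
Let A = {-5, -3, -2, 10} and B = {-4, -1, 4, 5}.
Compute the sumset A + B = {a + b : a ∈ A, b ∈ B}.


A + B = {a + b : a ∈ A, b ∈ B}.
Enumerate all |A|·|B| = 4·4 = 16 pairs (a, b) and collect distinct sums.
a = -5: -5+-4=-9, -5+-1=-6, -5+4=-1, -5+5=0
a = -3: -3+-4=-7, -3+-1=-4, -3+4=1, -3+5=2
a = -2: -2+-4=-6, -2+-1=-3, -2+4=2, -2+5=3
a = 10: 10+-4=6, 10+-1=9, 10+4=14, 10+5=15
Collecting distinct sums: A + B = {-9, -7, -6, -4, -3, -1, 0, 1, 2, 3, 6, 9, 14, 15}
|A + B| = 14

A + B = {-9, -7, -6, -4, -3, -1, 0, 1, 2, 3, 6, 9, 14, 15}


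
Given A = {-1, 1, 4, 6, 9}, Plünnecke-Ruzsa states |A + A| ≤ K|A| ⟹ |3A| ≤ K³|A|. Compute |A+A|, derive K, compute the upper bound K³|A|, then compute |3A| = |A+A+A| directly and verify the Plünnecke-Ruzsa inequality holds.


|A| = 5.
Step 1: Compute A + A by enumerating all 25 pairs.
A + A = {-2, 0, 2, 3, 5, 7, 8, 10, 12, 13, 15, 18}, so |A + A| = 12.
Step 2: Doubling constant K = |A + A|/|A| = 12/5 = 12/5 ≈ 2.4000.
Step 3: Plünnecke-Ruzsa gives |3A| ≤ K³·|A| = (2.4000)³ · 5 ≈ 69.1200.
Step 4: Compute 3A = A + A + A directly by enumerating all triples (a,b,c) ∈ A³; |3A| = 22.
Step 5: Check 22 ≤ 69.1200? Yes ✓.

K = 12/5, Plünnecke-Ruzsa bound K³|A| ≈ 69.1200, |3A| = 22, inequality holds.


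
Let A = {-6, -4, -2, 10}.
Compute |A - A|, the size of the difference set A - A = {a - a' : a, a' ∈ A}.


A - A = {a - a' : a, a' ∈ A}; |A| = 4.
Bounds: 2|A|-1 ≤ |A - A| ≤ |A|² - |A| + 1, i.e. 7 ≤ |A - A| ≤ 13.
Note: 0 ∈ A - A always (from a - a). The set is symmetric: if d ∈ A - A then -d ∈ A - A.
Enumerate nonzero differences d = a - a' with a > a' (then include -d):
Positive differences: {2, 4, 12, 14, 16}
Full difference set: {0} ∪ (positive diffs) ∪ (negative diffs).
|A - A| = 1 + 2·5 = 11 (matches direct enumeration: 11).

|A - A| = 11


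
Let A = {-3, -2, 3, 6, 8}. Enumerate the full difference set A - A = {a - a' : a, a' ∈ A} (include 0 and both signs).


A - A = {a - a' : a, a' ∈ A}.
Compute a - a' for each ordered pair (a, a'):
a = -3: -3--3=0, -3--2=-1, -3-3=-6, -3-6=-9, -3-8=-11
a = -2: -2--3=1, -2--2=0, -2-3=-5, -2-6=-8, -2-8=-10
a = 3: 3--3=6, 3--2=5, 3-3=0, 3-6=-3, 3-8=-5
a = 6: 6--3=9, 6--2=8, 6-3=3, 6-6=0, 6-8=-2
a = 8: 8--3=11, 8--2=10, 8-3=5, 8-6=2, 8-8=0
Collecting distinct values (and noting 0 appears from a-a):
A - A = {-11, -10, -9, -8, -6, -5, -3, -2, -1, 0, 1, 2, 3, 5, 6, 8, 9, 10, 11}
|A - A| = 19

A - A = {-11, -10, -9, -8, -6, -5, -3, -2, -1, 0, 1, 2, 3, 5, 6, 8, 9, 10, 11}


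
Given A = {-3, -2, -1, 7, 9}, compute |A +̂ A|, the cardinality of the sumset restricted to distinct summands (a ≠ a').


Restricted sumset: A +̂ A = {a + a' : a ∈ A, a' ∈ A, a ≠ a'}.
Equivalently, take A + A and drop any sum 2a that is achievable ONLY as a + a for a ∈ A (i.e. sums representable only with equal summands).
Enumerate pairs (a, a') with a < a' (symmetric, so each unordered pair gives one sum; this covers all a ≠ a'):
  -3 + -2 = -5
  -3 + -1 = -4
  -3 + 7 = 4
  -3 + 9 = 6
  -2 + -1 = -3
  -2 + 7 = 5
  -2 + 9 = 7
  -1 + 7 = 6
  -1 + 9 = 8
  7 + 9 = 16
Collected distinct sums: {-5, -4, -3, 4, 5, 6, 7, 8, 16}
|A +̂ A| = 9
(Reference bound: |A +̂ A| ≥ 2|A| - 3 for |A| ≥ 2, with |A| = 5 giving ≥ 7.)

|A +̂ A| = 9


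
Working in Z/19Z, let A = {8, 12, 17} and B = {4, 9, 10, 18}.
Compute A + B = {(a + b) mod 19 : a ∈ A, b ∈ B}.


Work in Z/19Z: reduce every sum a + b modulo 19.
Enumerate all 12 pairs:
a = 8: 8+4=12, 8+9=17, 8+10=18, 8+18=7
a = 12: 12+4=16, 12+9=2, 12+10=3, 12+18=11
a = 17: 17+4=2, 17+9=7, 17+10=8, 17+18=16
Distinct residues collected: {2, 3, 7, 8, 11, 12, 16, 17, 18}
|A + B| = 9 (out of 19 total residues).

A + B = {2, 3, 7, 8, 11, 12, 16, 17, 18}


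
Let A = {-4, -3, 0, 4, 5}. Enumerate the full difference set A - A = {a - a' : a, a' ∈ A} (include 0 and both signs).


A - A = {a - a' : a, a' ∈ A}.
Compute a - a' for each ordered pair (a, a'):
a = -4: -4--4=0, -4--3=-1, -4-0=-4, -4-4=-8, -4-5=-9
a = -3: -3--4=1, -3--3=0, -3-0=-3, -3-4=-7, -3-5=-8
a = 0: 0--4=4, 0--3=3, 0-0=0, 0-4=-4, 0-5=-5
a = 4: 4--4=8, 4--3=7, 4-0=4, 4-4=0, 4-5=-1
a = 5: 5--4=9, 5--3=8, 5-0=5, 5-4=1, 5-5=0
Collecting distinct values (and noting 0 appears from a-a):
A - A = {-9, -8, -7, -5, -4, -3, -1, 0, 1, 3, 4, 5, 7, 8, 9}
|A - A| = 15

A - A = {-9, -8, -7, -5, -4, -3, -1, 0, 1, 3, 4, 5, 7, 8, 9}


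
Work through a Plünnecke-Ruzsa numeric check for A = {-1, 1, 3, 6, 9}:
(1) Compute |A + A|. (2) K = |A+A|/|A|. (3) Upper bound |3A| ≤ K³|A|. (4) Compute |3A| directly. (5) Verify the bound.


|A| = 5.
Step 1: Compute A + A by enumerating all 25 pairs.
A + A = {-2, 0, 2, 4, 5, 6, 7, 8, 9, 10, 12, 15, 18}, so |A + A| = 13.
Step 2: Doubling constant K = |A + A|/|A| = 13/5 = 13/5 ≈ 2.6000.
Step 3: Plünnecke-Ruzsa gives |3A| ≤ K³·|A| = (2.6000)³ · 5 ≈ 87.8800.
Step 4: Compute 3A = A + A + A directly by enumerating all triples (a,b,c) ∈ A³; |3A| = 23.
Step 5: Check 23 ≤ 87.8800? Yes ✓.

K = 13/5, Plünnecke-Ruzsa bound K³|A| ≈ 87.8800, |3A| = 23, inequality holds.


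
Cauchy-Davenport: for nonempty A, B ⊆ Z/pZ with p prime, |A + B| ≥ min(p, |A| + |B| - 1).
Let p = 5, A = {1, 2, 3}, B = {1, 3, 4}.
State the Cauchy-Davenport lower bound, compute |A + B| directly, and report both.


Cauchy-Davenport: |A + B| ≥ min(p, |A| + |B| - 1) for A, B nonempty in Z/pZ.
|A| = 3, |B| = 3, p = 5.
CD lower bound = min(5, 3 + 3 - 1) = min(5, 5) = 5.
Compute A + B mod 5 directly:
a = 1: 1+1=2, 1+3=4, 1+4=0
a = 2: 2+1=3, 2+3=0, 2+4=1
a = 3: 3+1=4, 3+3=1, 3+4=2
A + B = {0, 1, 2, 3, 4}, so |A + B| = 5.
Verify: 5 ≥ 5? Yes ✓.

CD lower bound = 5, actual |A + B| = 5.


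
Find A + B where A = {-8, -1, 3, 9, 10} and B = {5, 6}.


A + B = {a + b : a ∈ A, b ∈ B}.
Enumerate all |A|·|B| = 5·2 = 10 pairs (a, b) and collect distinct sums.
a = -8: -8+5=-3, -8+6=-2
a = -1: -1+5=4, -1+6=5
a = 3: 3+5=8, 3+6=9
a = 9: 9+5=14, 9+6=15
a = 10: 10+5=15, 10+6=16
Collecting distinct sums: A + B = {-3, -2, 4, 5, 8, 9, 14, 15, 16}
|A + B| = 9

A + B = {-3, -2, 4, 5, 8, 9, 14, 15, 16}


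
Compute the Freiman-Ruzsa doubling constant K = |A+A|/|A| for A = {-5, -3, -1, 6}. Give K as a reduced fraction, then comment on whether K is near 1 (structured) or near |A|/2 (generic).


|A| = 4.
Compute A + A by enumerating all 16 pairs.
A + A = {-10, -8, -6, -4, -2, 1, 3, 5, 12}, so |A + A| = 9.
K = |A + A| / |A| = 9/4 (already in lowest terms) ≈ 2.2500.
Reference: AP of size 4 gives K = 7/4 ≈ 1.7500; a fully generic set of size 4 gives K ≈ 2.5000.

|A| = 4, |A + A| = 9, K = 9/4.


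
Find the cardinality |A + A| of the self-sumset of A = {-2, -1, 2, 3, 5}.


A + A = {a + a' : a, a' ∈ A}; |A| = 5.
General bounds: 2|A| - 1 ≤ |A + A| ≤ |A|(|A|+1)/2, i.e. 9 ≤ |A + A| ≤ 15.
Lower bound 2|A|-1 is attained iff A is an arithmetic progression.
Enumerate sums a + a' for a ≤ a' (symmetric, so this suffices):
a = -2: -2+-2=-4, -2+-1=-3, -2+2=0, -2+3=1, -2+5=3
a = -1: -1+-1=-2, -1+2=1, -1+3=2, -1+5=4
a = 2: 2+2=4, 2+3=5, 2+5=7
a = 3: 3+3=6, 3+5=8
a = 5: 5+5=10
Distinct sums: {-4, -3, -2, 0, 1, 2, 3, 4, 5, 6, 7, 8, 10}
|A + A| = 13

|A + A| = 13


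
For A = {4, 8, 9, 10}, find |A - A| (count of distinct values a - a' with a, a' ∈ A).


A - A = {a - a' : a, a' ∈ A}; |A| = 4.
Bounds: 2|A|-1 ≤ |A - A| ≤ |A|² - |A| + 1, i.e. 7 ≤ |A - A| ≤ 13.
Note: 0 ∈ A - A always (from a - a). The set is symmetric: if d ∈ A - A then -d ∈ A - A.
Enumerate nonzero differences d = a - a' with a > a' (then include -d):
Positive differences: {1, 2, 4, 5, 6}
Full difference set: {0} ∪ (positive diffs) ∪ (negative diffs).
|A - A| = 1 + 2·5 = 11 (matches direct enumeration: 11).

|A - A| = 11


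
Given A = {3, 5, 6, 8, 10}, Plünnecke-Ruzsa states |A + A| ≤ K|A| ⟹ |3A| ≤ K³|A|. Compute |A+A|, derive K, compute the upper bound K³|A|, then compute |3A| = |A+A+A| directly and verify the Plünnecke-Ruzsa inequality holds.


|A| = 5.
Step 1: Compute A + A by enumerating all 25 pairs.
A + A = {6, 8, 9, 10, 11, 12, 13, 14, 15, 16, 18, 20}, so |A + A| = 12.
Step 2: Doubling constant K = |A + A|/|A| = 12/5 = 12/5 ≈ 2.4000.
Step 3: Plünnecke-Ruzsa gives |3A| ≤ K³·|A| = (2.4000)³ · 5 ≈ 69.1200.
Step 4: Compute 3A = A + A + A directly by enumerating all triples (a,b,c) ∈ A³; |3A| = 19.
Step 5: Check 19 ≤ 69.1200? Yes ✓.

K = 12/5, Plünnecke-Ruzsa bound K³|A| ≈ 69.1200, |3A| = 19, inequality holds.


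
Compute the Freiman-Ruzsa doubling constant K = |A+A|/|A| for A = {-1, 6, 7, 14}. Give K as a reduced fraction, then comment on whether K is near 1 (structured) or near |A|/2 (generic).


|A| = 4.
Compute A + A by enumerating all 16 pairs.
A + A = {-2, 5, 6, 12, 13, 14, 20, 21, 28}, so |A + A| = 9.
K = |A + A| / |A| = 9/4 (already in lowest terms) ≈ 2.2500.
Reference: AP of size 4 gives K = 7/4 ≈ 1.7500; a fully generic set of size 4 gives K ≈ 2.5000.

|A| = 4, |A + A| = 9, K = 9/4.


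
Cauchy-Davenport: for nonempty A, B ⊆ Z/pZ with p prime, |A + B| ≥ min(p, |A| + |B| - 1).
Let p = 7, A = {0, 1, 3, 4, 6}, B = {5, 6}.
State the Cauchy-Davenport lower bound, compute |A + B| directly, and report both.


Cauchy-Davenport: |A + B| ≥ min(p, |A| + |B| - 1) for A, B nonempty in Z/pZ.
|A| = 5, |B| = 2, p = 7.
CD lower bound = min(7, 5 + 2 - 1) = min(7, 6) = 6.
Compute A + B mod 7 directly:
a = 0: 0+5=5, 0+6=6
a = 1: 1+5=6, 1+6=0
a = 3: 3+5=1, 3+6=2
a = 4: 4+5=2, 4+6=3
a = 6: 6+5=4, 6+6=5
A + B = {0, 1, 2, 3, 4, 5, 6}, so |A + B| = 7.
Verify: 7 ≥ 6? Yes ✓.

CD lower bound = 6, actual |A + B| = 7.


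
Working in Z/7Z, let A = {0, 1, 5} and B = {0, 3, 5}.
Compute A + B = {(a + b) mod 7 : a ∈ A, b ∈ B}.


Work in Z/7Z: reduce every sum a + b modulo 7.
Enumerate all 9 pairs:
a = 0: 0+0=0, 0+3=3, 0+5=5
a = 1: 1+0=1, 1+3=4, 1+5=6
a = 5: 5+0=5, 5+3=1, 5+5=3
Distinct residues collected: {0, 1, 3, 4, 5, 6}
|A + B| = 6 (out of 7 total residues).

A + B = {0, 1, 3, 4, 5, 6}


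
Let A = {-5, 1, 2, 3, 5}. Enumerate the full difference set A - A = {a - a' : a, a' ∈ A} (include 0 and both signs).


A - A = {a - a' : a, a' ∈ A}.
Compute a - a' for each ordered pair (a, a'):
a = -5: -5--5=0, -5-1=-6, -5-2=-7, -5-3=-8, -5-5=-10
a = 1: 1--5=6, 1-1=0, 1-2=-1, 1-3=-2, 1-5=-4
a = 2: 2--5=7, 2-1=1, 2-2=0, 2-3=-1, 2-5=-3
a = 3: 3--5=8, 3-1=2, 3-2=1, 3-3=0, 3-5=-2
a = 5: 5--5=10, 5-1=4, 5-2=3, 5-3=2, 5-5=0
Collecting distinct values (and noting 0 appears from a-a):
A - A = {-10, -8, -7, -6, -4, -3, -2, -1, 0, 1, 2, 3, 4, 6, 7, 8, 10}
|A - A| = 17

A - A = {-10, -8, -7, -6, -4, -3, -2, -1, 0, 1, 2, 3, 4, 6, 7, 8, 10}


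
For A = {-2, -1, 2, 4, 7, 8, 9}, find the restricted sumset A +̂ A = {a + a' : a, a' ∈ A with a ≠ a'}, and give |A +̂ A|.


Restricted sumset: A +̂ A = {a + a' : a ∈ A, a' ∈ A, a ≠ a'}.
Equivalently, take A + A and drop any sum 2a that is achievable ONLY as a + a for a ∈ A (i.e. sums representable only with equal summands).
Enumerate pairs (a, a') with a < a' (symmetric, so each unordered pair gives one sum; this covers all a ≠ a'):
  -2 + -1 = -3
  -2 + 2 = 0
  -2 + 4 = 2
  -2 + 7 = 5
  -2 + 8 = 6
  -2 + 9 = 7
  -1 + 2 = 1
  -1 + 4 = 3
  -1 + 7 = 6
  -1 + 8 = 7
  -1 + 9 = 8
  2 + 4 = 6
  2 + 7 = 9
  2 + 8 = 10
  2 + 9 = 11
  4 + 7 = 11
  4 + 8 = 12
  4 + 9 = 13
  7 + 8 = 15
  7 + 9 = 16
  8 + 9 = 17
Collected distinct sums: {-3, 0, 1, 2, 3, 5, 6, 7, 8, 9, 10, 11, 12, 13, 15, 16, 17}
|A +̂ A| = 17
(Reference bound: |A +̂ A| ≥ 2|A| - 3 for |A| ≥ 2, with |A| = 7 giving ≥ 11.)

|A +̂ A| = 17


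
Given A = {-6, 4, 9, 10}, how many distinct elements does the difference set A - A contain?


A - A = {a - a' : a, a' ∈ A}; |A| = 4.
Bounds: 2|A|-1 ≤ |A - A| ≤ |A|² - |A| + 1, i.e. 7 ≤ |A - A| ≤ 13.
Note: 0 ∈ A - A always (from a - a). The set is symmetric: if d ∈ A - A then -d ∈ A - A.
Enumerate nonzero differences d = a - a' with a > a' (then include -d):
Positive differences: {1, 5, 6, 10, 15, 16}
Full difference set: {0} ∪ (positive diffs) ∪ (negative diffs).
|A - A| = 1 + 2·6 = 13 (matches direct enumeration: 13).

|A - A| = 13


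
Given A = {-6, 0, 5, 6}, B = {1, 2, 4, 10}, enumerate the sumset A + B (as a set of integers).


A + B = {a + b : a ∈ A, b ∈ B}.
Enumerate all |A|·|B| = 4·4 = 16 pairs (a, b) and collect distinct sums.
a = -6: -6+1=-5, -6+2=-4, -6+4=-2, -6+10=4
a = 0: 0+1=1, 0+2=2, 0+4=4, 0+10=10
a = 5: 5+1=6, 5+2=7, 5+4=9, 5+10=15
a = 6: 6+1=7, 6+2=8, 6+4=10, 6+10=16
Collecting distinct sums: A + B = {-5, -4, -2, 1, 2, 4, 6, 7, 8, 9, 10, 15, 16}
|A + B| = 13

A + B = {-5, -4, -2, 1, 2, 4, 6, 7, 8, 9, 10, 15, 16}
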